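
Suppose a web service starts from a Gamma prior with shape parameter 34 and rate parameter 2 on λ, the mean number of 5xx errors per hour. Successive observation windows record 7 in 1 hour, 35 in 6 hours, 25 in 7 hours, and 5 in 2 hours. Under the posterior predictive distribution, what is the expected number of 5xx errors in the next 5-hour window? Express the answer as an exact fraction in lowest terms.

265/9

Total count: 7 + 35 + 25 + 5 = 72.
Total exposure: 1 + 6 + 7 + 2 = 16 hours.
By Gamma–Poisson conjugacy, the posterior is Gamma(α + Σx, β + Σt) = Gamma(34 + 72, 2 + 16) = Gamma(106, 18).
Predictive mean over a 5-hour window = T·E[λ|data] = 5·106/18 = 265/9.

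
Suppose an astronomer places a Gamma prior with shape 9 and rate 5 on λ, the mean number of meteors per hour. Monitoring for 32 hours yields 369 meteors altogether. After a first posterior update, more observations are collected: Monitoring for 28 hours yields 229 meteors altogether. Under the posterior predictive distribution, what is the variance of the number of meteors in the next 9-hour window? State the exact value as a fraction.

Total count 369 over total exposure 32 hours.
After the first batch: Gamma(9 + 369, 5 + 32) = Gamma(378, 37).
Total count 229 over total exposure 28 hours.
After the second batch: Gamma(378 + 229, 37 + 28) = Gamma(607, 65).
The posterior predictive for a window of length T is Negative Binomial with variance T·α'·(β'+T)/β'² = 9·607·74/4225 = 404262/4225.

404262/4225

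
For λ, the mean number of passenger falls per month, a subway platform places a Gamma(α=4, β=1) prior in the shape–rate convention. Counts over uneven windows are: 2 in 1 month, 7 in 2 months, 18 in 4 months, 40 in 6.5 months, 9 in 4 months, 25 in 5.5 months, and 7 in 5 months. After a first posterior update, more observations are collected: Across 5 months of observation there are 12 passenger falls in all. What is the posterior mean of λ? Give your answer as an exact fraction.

62/17

Total count: 2 + 7 + 18 + 40 + 9 + 25 + 7 = 108.
Total exposure: 1 + 2 + 4 + 6.5 + 4 + 5.5 + 5 = 28 months.
After the first batch: Gamma(4 + 108, 1 + 28) = Gamma(112, 29).
Total count 12 over total exposure 5 months.
After the second batch: Gamma(112 + 12, 29 + 5) = Gamma(124, 34).
Posterior mean = α'/β' = 124/34 = 62/17.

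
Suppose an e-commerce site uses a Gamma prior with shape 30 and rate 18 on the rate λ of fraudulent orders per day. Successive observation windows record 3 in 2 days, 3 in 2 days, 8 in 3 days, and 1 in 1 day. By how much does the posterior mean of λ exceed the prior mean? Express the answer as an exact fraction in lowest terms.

5/78

Total count: 3 + 3 + 8 + 1 = 15.
Total exposure: 2 + 2 + 3 + 1 = 8 days.
Conjugate update: add total count to the shape and total exposure to the rate, giving Gamma(45, 26).
Posterior mean = 45/26 = 45/26; prior mean = 30/18 = 5/3. Difference = 45/26 − 5/3 = 5/78.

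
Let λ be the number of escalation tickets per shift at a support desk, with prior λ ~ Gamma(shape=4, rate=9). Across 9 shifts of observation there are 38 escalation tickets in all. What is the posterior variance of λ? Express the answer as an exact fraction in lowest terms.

7/54

Total count 38 over total exposure 9 shifts.
The Gamma prior is conjugate for the Poisson rate, so λ | data ~ Gamma(4+38, 9+9) = Gamma(42, 18).
Posterior variance = α'/β'² = 42/324 = 7/54.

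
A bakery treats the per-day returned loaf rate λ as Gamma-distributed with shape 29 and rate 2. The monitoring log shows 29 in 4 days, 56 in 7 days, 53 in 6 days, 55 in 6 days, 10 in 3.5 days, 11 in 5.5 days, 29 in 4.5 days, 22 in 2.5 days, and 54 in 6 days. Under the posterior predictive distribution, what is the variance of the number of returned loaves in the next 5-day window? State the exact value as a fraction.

Total count: 29 + 56 + 53 + 55 + 10 + 11 + 29 + 22 + 54 = 319.
Total exposure: 4 + 7 + 6 + 6 + 3.5 + 5.5 + 4.5 + 2.5 + 6 = 45 days.
Posterior: α' = 29 + 319 = 348, β' = 2 + 45 = 47.
The posterior predictive for a window of length T is Negative Binomial with variance T·α'·(β'+T)/β'² = 5·348·52/2209 = 90480/2209.

90480/2209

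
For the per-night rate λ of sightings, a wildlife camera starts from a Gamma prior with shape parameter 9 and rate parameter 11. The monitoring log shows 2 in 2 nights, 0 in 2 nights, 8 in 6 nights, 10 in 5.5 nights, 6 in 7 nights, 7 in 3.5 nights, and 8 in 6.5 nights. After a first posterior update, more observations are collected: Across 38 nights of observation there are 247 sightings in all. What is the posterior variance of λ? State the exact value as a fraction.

1188/26569

Total count: 2 + 0 + 8 + 10 + 6 + 7 + 8 = 41.
Total exposure: 2 + 2 + 6 + 5.5 + 7 + 3.5 + 6.5 = 32.5 nights.
After the first batch: Gamma(9 + 41, 11 + 32.5) = Gamma(50, 87/2).
Total count 247 over total exposure 38 nights.
After the second batch: Gamma(50 + 247, 87/2 + 38) = Gamma(297, 163/2).
Posterior variance = α'/β'² = 297/(26569/4) = 1188/26569.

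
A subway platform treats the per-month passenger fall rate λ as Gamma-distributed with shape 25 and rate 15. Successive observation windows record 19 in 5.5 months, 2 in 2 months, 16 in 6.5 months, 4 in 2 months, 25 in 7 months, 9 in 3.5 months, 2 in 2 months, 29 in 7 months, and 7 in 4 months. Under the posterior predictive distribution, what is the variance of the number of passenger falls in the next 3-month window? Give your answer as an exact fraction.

95220/11881

Total count: 19 + 2 + 16 + 4 + 25 + 9 + 2 + 29 + 7 = 113.
Total exposure: 5.5 + 2 + 6.5 + 2 + 7 + 3.5 + 2 + 7 + 4 = 39.5 months.
By Gamma–Poisson conjugacy, the posterior is Gamma(α + Σx, β + Σt) = Gamma(25 + 113, 15 + 39.5) = Gamma(138, 109/2).
The posterior predictive for a window of length T is Negative Binomial with variance T·α'·(β'+T)/β'² = 3·138·(115/2)/(11881/4) = 95220/11881.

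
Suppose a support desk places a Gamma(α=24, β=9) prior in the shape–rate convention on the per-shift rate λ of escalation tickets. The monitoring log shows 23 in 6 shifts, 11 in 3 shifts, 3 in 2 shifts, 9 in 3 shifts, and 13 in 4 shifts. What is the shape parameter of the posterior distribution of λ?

Total count: 23 + 11 + 3 + 9 + 13 = 59.
Total exposure: 6 + 3 + 2 + 3 + 4 = 18 shifts.
Conjugate update: add total count to the shape and total exposure to the rate, giving Gamma(83, 27).

83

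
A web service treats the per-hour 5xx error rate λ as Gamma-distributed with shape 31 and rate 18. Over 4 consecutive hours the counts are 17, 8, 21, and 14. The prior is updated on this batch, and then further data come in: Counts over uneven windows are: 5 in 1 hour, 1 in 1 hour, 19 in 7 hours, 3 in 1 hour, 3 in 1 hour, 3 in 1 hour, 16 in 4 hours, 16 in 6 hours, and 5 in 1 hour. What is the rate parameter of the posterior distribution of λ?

45

Total count: 17 + 8 + 21 + 14 = 60.
Total exposure: 4 hours.
After the first batch: Gamma(31 + 60, 18 + 4) = Gamma(91, 22).
Total count: 5 + 1 + 19 + 3 + 3 + 3 + 16 + 16 + 5 = 71.
Total exposure: 1 + 1 + 7 + 1 + 1 + 1 + 4 + 6 + 1 = 23 hours.
After the second batch: Gamma(91 + 71, 22 + 23) = Gamma(162, 45).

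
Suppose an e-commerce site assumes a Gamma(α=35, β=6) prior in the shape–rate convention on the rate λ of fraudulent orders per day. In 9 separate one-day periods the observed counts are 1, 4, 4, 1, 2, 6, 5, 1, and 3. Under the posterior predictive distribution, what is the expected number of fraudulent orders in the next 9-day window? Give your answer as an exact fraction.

186/5

Total count: 1 + 4 + 4 + 1 + 2 + 6 + 5 + 1 + 3 = 27.
Total exposure: 9 days.
Gamma(α, β) with Poisson data over total exposure Σt gives posterior Gamma(α+Σx, β+Σt) = Gamma(62, 15).
Predictive mean over a 9-day window = T·E[λ|data] = 9·62/15 = 186/5.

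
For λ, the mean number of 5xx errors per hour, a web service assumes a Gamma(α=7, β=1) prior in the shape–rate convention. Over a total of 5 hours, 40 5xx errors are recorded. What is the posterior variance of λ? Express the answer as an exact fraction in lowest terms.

Total count 40 over total exposure 5 hours.
Conjugate update: add total count to the shape and total exposure to the rate, giving Gamma(47, 6).
Posterior variance = α'/β'² = 47/36.

47/36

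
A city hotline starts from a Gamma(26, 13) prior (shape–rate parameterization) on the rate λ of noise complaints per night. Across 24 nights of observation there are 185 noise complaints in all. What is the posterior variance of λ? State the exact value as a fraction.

Total count 185 over total exposure 24 nights.
The Gamma prior is conjugate for the Poisson rate, so λ | data ~ Gamma(26+185, 13+24) = Gamma(211, 37).
Posterior variance = α'/β'² = 211/1369.

211/1369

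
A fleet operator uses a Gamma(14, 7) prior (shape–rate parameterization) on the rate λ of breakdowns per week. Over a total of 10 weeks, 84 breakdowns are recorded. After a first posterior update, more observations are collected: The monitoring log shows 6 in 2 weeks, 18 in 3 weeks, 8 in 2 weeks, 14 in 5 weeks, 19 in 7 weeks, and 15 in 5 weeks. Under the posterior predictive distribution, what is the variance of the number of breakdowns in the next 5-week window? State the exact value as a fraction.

Total count 84 over total exposure 10 weeks.
After the first batch: Gamma(14 + 84, 7 + 10) = Gamma(98, 17).
Total count: 6 + 18 + 8 + 14 + 19 + 15 = 80.
Total exposure: 2 + 3 + 2 + 5 + 7 + 5 = 24 weeks.
After the second batch: Gamma(98 + 80, 17 + 24) = Gamma(178, 41).
The posterior predictive for a window of length T is Negative Binomial with variance T·α'·(β'+T)/β'² = 5·178·46/1681 = 40940/1681.

40940/1681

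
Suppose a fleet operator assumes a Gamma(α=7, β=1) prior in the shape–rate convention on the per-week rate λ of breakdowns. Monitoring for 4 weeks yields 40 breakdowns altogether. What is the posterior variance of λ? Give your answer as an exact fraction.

Total count 40 over total exposure 4 weeks.
Gamma(α, β) with Poisson data over total exposure Σt gives posterior Gamma(α+Σx, β+Σt) = Gamma(47, 5).
Posterior variance = α'/β'² = 47/25.

47/25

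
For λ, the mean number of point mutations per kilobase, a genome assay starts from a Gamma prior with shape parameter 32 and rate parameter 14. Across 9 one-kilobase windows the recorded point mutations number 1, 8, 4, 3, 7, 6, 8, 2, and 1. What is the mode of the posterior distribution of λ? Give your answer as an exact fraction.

Total count: 1 + 8 + 4 + 3 + 7 + 6 + 8 + 2 + 1 = 40.
Total exposure: 9 kilobases.
By Gamma–Poisson conjugacy, the posterior is Gamma(α + Σx, β + Σt) = Gamma(32 + 40, 14 + 9) = Gamma(72, 23).
Posterior mode = (α'−1)/β' = 71/23.

71/23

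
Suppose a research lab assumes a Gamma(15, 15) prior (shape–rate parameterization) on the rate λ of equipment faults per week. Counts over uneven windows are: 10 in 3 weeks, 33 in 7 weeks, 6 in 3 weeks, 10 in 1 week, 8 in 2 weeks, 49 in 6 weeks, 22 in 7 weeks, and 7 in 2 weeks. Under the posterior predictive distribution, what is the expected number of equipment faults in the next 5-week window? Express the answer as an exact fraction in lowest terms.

400/23

Total count: 10 + 33 + 6 + 10 + 8 + 49 + 22 + 7 = 145.
Total exposure: 3 + 7 + 3 + 1 + 2 + 6 + 7 + 2 = 31 weeks.
The Gamma prior is conjugate for the Poisson rate, so λ | data ~ Gamma(15+145, 15+31) = Gamma(160, 46).
Predictive mean over a 5-week window = T·E[λ|data] = 5·160/46 = 400/23.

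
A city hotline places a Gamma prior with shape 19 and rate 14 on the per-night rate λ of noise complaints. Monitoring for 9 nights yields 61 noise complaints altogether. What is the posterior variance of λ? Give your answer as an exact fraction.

Total count 61 over total exposure 9 nights.
Posterior: α' = 19 + 61 = 80, β' = 14 + 9 = 23.
Posterior variance = α'/β'² = 80/529.

80/529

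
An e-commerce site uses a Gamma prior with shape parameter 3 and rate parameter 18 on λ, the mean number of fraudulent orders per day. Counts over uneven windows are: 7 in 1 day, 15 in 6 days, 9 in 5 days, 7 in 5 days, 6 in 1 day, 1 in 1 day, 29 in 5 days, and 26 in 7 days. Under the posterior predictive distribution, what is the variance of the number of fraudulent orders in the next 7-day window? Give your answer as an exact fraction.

824/49

Total count: 7 + 15 + 9 + 7 + 6 + 1 + 29 + 26 = 100.
Total exposure: 1 + 6 + 5 + 5 + 1 + 1 + 5 + 7 = 31 days.
Conjugate update: add total count to the shape and total exposure to the rate, giving Gamma(103, 49).
The posterior predictive for a window of length T is Negative Binomial with variance T·α'·(β'+T)/β'² = 7·103·56/2401 = 824/49.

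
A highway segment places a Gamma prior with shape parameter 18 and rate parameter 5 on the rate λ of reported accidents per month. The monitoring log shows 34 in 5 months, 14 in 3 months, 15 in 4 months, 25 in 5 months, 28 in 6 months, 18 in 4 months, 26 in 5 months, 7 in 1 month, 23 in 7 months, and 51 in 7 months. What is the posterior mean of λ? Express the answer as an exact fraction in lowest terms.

Total count: 34 + 14 + 15 + 25 + 28 + 18 + 26 + 7 + 23 + 51 = 241.
Total exposure: 5 + 3 + 4 + 5 + 6 + 4 + 5 + 1 + 7 + 7 = 47 months.
Posterior: α' = 18 + 241 = 259, β' = 5 + 47 = 52.
Posterior mean = α'/β' = 259/52.

259/52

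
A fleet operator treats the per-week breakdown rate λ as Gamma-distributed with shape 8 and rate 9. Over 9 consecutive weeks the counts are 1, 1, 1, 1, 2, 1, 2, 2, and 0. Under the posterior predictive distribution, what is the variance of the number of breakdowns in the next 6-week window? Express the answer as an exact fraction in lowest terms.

Total count: 1 + 1 + 1 + 1 + 2 + 1 + 2 + 2 + 0 = 11.
Total exposure: 9 weeks.
Posterior: α' = 8 + 11 = 19, β' = 9 + 9 = 18.
The posterior predictive for a window of length T is Negative Binomial with variance T·α'·(β'+T)/β'² = 6·19·24/324 = 76/9.

76/9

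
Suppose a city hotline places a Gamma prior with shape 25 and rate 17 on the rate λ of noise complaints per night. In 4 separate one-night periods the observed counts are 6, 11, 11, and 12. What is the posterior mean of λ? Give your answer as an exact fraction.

65/21

Total count: 6 + 11 + 11 + 12 = 40.
Total exposure: 4 nights.
Posterior: α' = 25 + 40 = 65, β' = 17 + 4 = 21.
Posterior mean = α'/β' = 65/21.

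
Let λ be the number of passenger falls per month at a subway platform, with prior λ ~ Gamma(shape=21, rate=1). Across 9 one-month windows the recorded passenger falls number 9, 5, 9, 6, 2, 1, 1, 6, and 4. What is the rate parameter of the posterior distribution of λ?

Total count: 9 + 5 + 9 + 6 + 2 + 1 + 1 + 6 + 4 = 43.
Total exposure: 9 months.
Posterior: α' = 21 + 43 = 64, β' = 1 + 9 = 10.

10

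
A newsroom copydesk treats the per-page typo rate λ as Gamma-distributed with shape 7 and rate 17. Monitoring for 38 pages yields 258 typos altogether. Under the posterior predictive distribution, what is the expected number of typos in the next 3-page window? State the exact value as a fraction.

Total count 258 over total exposure 38 pages.
Posterior: α' = 7 + 258 = 265, β' = 17 + 38 = 55.
Predictive mean over a 3-page window = T·E[λ|data] = 3·265/55 = 159/11.

159/11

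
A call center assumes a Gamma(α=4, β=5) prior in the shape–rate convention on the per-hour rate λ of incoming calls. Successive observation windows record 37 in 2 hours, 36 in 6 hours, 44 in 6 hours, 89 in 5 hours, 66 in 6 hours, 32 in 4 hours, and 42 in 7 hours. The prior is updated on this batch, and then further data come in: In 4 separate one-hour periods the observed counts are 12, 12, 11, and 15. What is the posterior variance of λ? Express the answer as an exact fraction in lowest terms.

Total count: 37 + 36 + 44 + 89 + 66 + 32 + 42 = 346.
Total exposure: 2 + 6 + 6 + 5 + 6 + 4 + 7 = 36 hours.
After the first batch: Gamma(4 + 346, 5 + 36) = Gamma(350, 41).
Total count: 12 + 12 + 11 + 15 = 50.
Total exposure: 4 hours.
After the second batch: Gamma(350 + 50, 41 + 4) = Gamma(400, 45).
Posterior variance = α'/β'² = 400/2025 = 16/81.

16/81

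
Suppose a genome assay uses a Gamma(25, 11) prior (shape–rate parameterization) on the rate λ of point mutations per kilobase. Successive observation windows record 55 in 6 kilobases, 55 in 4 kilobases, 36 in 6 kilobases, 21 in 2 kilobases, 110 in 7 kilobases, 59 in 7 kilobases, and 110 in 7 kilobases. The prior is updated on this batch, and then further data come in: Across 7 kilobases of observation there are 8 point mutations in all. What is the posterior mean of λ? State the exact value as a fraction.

479/57

Total count: 55 + 55 + 36 + 21 + 110 + 59 + 110 = 446.
Total exposure: 6 + 4 + 6 + 2 + 7 + 7 + 7 = 39 kilobases.
After the first batch: Gamma(25 + 446, 11 + 39) = Gamma(471, 50).
Total count 8 over total exposure 7 kilobases.
After the second batch: Gamma(471 + 8, 50 + 7) = Gamma(479, 57).
Posterior mean = α'/β' = 479/57.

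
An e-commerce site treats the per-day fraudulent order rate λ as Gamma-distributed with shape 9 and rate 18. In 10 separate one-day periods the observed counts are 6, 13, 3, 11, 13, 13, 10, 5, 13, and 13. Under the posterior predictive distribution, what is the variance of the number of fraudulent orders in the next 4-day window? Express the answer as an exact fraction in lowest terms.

872/49

Total count: 6 + 13 + 3 + 11 + 13 + 13 + 10 + 5 + 13 + 13 = 100.
Total exposure: 10 days.
Gamma(α, β) with Poisson data over total exposure Σt gives posterior Gamma(α+Σx, β+Σt) = Gamma(109, 28).
The posterior predictive for a window of length T is Negative Binomial with variance T·α'·(β'+T)/β'² = 4·109·32/784 = 872/49.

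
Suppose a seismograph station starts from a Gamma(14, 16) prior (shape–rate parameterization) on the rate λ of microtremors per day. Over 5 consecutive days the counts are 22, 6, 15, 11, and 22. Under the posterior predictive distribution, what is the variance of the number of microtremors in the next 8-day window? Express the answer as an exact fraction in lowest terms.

2320/49

Total count: 22 + 6 + 15 + 11 + 22 = 76.
Total exposure: 5 days.
Posterior: α' = 14 + 76 = 90, β' = 16 + 5 = 21.
The posterior predictive for a window of length T is Negative Binomial with variance T·α'·(β'+T)/β'² = 8·90·29/441 = 2320/49.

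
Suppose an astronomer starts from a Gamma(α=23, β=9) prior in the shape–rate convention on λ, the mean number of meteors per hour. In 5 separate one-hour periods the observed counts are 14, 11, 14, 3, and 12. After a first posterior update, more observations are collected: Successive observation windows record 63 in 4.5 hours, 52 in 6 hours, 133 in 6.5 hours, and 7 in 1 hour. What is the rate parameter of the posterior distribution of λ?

Total count: 14 + 11 + 14 + 3 + 12 = 54.
Total exposure: 5 hours.
After the first batch: Gamma(23 + 54, 9 + 5) = Gamma(77, 14).
Total count: 63 + 52 + 133 + 7 = 255.
Total exposure: 4.5 + 6 + 6.5 + 1 = 18 hours.
After the second batch: Gamma(77 + 255, 14 + 18) = Gamma(332, 32).

32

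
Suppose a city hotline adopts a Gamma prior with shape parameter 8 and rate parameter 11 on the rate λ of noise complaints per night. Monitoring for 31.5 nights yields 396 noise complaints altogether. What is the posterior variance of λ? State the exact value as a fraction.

Total count 396 over total exposure 31.5 nights.
By Gamma–Poisson conjugacy, the posterior is Gamma(α + Σx, β + Σt) = Gamma(8 + 396, 11 + 31.5) = Gamma(404, 85/2).
Posterior variance = α'/β'² = 404/(7225/4) = 1616/7225.

1616/7225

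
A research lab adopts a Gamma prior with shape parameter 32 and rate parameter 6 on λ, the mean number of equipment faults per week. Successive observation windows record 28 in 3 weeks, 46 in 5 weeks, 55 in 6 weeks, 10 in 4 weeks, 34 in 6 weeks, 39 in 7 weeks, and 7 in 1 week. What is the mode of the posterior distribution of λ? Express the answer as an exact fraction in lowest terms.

Total count: 28 + 46 + 55 + 10 + 34 + 39 + 7 = 219.
Total exposure: 3 + 5 + 6 + 4 + 6 + 7 + 1 = 32 weeks.
Conjugate update: add total count to the shape and total exposure to the rate, giving Gamma(251, 38).
Posterior mode = (α'−1)/β' = 250/38 = 125/19.

125/19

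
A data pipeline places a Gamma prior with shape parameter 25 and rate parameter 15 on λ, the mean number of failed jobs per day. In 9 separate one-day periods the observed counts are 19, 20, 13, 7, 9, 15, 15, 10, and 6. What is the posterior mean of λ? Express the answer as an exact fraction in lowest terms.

Total count: 19 + 20 + 13 + 7 + 9 + 15 + 15 + 10 + 6 = 114.
Total exposure: 9 days.
Posterior: α' = 25 + 114 = 139, β' = 15 + 9 = 24.
Posterior mean = α'/β' = 139/24.

139/24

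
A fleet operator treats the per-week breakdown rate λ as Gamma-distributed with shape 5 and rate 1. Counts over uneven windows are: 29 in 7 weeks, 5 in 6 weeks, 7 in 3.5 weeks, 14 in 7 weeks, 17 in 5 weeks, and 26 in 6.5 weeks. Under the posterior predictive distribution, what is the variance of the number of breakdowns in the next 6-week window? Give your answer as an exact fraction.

721/36

Total count: 29 + 5 + 7 + 14 + 17 + 26 = 98.
Total exposure: 7 + 6 + 3.5 + 7 + 5 + 6.5 = 35 weeks.
Conjugate update: add total count to the shape and total exposure to the rate, giving Gamma(103, 36).
The posterior predictive for a window of length T is Negative Binomial with variance T·α'·(β'+T)/β'² = 6·103·42/1296 = 721/36.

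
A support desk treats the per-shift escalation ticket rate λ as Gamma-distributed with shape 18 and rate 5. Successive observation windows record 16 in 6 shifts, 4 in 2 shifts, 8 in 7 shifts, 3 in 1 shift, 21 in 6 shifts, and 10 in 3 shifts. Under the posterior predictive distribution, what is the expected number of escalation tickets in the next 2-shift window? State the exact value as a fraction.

16/3

Total count: 16 + 4 + 8 + 3 + 21 + 10 = 62.
Total exposure: 6 + 2 + 7 + 1 + 6 + 3 = 25 shifts.
Posterior: α' = 18 + 62 = 80, β' = 5 + 25 = 30.
Predictive mean over a 2-shift window = T·E[λ|data] = 2·80/30 = 16/3.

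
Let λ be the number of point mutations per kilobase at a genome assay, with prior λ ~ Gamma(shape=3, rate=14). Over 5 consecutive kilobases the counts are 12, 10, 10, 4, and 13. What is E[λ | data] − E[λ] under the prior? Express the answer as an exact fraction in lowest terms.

671/266

Total count: 12 + 10 + 10 + 4 + 13 = 49.
Total exposure: 5 kilobases.
The Gamma prior is conjugate for the Poisson rate, so λ | data ~ Gamma(3+49, 14+5) = Gamma(52, 19).
Posterior mean = 52/19 = 52/19; prior mean = 3/14 = 3/14. Difference = 52/19 − 3/14 = 671/266.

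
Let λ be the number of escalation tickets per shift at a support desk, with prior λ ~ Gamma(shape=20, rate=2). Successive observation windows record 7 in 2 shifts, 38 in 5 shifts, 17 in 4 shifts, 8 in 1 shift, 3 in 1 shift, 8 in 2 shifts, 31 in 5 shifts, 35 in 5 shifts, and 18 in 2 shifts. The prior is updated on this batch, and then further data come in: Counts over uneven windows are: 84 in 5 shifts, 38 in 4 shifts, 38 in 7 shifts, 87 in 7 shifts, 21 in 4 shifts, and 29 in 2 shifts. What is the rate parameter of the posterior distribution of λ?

58

Total count: 7 + 38 + 17 + 8 + 3 + 8 + 31 + 35 + 18 = 165.
Total exposure: 2 + 5 + 4 + 1 + 1 + 2 + 5 + 5 + 2 = 27 shifts.
After the first batch: Gamma(20 + 165, 2 + 27) = Gamma(185, 29).
Total count: 84 + 38 + 38 + 87 + 21 + 29 = 297.
Total exposure: 5 + 4 + 7 + 7 + 4 + 2 = 29 shifts.
After the second batch: Gamma(185 + 297, 29 + 29) = Gamma(482, 58).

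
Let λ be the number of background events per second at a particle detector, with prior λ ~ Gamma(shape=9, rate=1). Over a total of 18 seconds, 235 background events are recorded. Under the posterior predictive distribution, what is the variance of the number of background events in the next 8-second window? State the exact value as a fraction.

52704/361

Total count 235 over total exposure 18 seconds.
Posterior: α' = 9 + 235 = 244, β' = 1 + 18 = 19.
The posterior predictive for a window of length T is Negative Binomial with variance T·α'·(β'+T)/β'² = 8·244·27/361 = 52704/361.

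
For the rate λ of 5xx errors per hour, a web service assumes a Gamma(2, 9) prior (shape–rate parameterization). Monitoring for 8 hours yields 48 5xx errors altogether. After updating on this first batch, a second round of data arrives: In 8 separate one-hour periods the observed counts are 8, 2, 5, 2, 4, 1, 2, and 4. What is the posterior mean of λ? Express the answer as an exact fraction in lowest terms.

78/25

Total count 48 over total exposure 8 hours.
After the first batch: Gamma(2 + 48, 9 + 8) = Gamma(50, 17).
Total count: 8 + 2 + 5 + 2 + 4 + 1 + 2 + 4 = 28.
Total exposure: 8 hours.
After the second batch: Gamma(50 + 28, 17 + 8) = Gamma(78, 25).
Posterior mean = α'/β' = 78/25.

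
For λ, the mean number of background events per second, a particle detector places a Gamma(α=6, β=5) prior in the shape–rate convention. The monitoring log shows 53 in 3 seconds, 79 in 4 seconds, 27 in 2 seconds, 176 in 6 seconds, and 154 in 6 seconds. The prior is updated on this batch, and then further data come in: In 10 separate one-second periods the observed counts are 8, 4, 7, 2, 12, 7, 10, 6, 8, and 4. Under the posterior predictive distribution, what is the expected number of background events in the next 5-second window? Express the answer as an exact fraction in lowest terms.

Total count: 53 + 79 + 27 + 176 + 154 = 489.
Total exposure: 3 + 4 + 2 + 6 + 6 = 21 seconds.
After the first batch: Gamma(6 + 489, 5 + 21) = Gamma(495, 26).
Total count: 8 + 4 + 7 + 2 + 12 + 7 + 10 + 6 + 8 + 4 = 68.
Total exposure: 10 seconds.
After the second batch: Gamma(495 + 68, 26 + 10) = Gamma(563, 36).
Predictive mean over a 5-second window = T·E[λ|data] = 5·563/36 = 2815/36.

2815/36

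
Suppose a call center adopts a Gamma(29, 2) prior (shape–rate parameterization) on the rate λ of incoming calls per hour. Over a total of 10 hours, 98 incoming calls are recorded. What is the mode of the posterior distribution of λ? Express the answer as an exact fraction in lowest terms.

21/2

Total count 98 over total exposure 10 hours.
The Gamma prior is conjugate for the Poisson rate, so λ | data ~ Gamma(29+98, 2+10) = Gamma(127, 12).
Posterior mode = (α'−1)/β' = 126/12 = 21/2.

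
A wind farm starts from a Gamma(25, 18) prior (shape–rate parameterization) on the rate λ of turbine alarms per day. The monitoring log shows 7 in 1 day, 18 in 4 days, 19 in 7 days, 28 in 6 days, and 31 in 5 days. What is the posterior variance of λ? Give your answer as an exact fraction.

128/1681

Total count: 7 + 18 + 19 + 28 + 31 = 103.
Total exposure: 1 + 4 + 7 + 6 + 5 = 23 days.
Conjugate update: add total count to the shape and total exposure to the rate, giving Gamma(128, 41).
Posterior variance = α'/β'² = 128/1681.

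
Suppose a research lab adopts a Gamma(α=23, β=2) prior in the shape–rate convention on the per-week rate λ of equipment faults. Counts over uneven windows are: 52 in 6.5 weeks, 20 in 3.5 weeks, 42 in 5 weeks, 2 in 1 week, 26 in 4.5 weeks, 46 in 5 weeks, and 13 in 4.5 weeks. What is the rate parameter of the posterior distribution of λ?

32

Total count: 52 + 20 + 42 + 2 + 26 + 46 + 13 = 201.
Total exposure: 6.5 + 3.5 + 5 + 1 + 4.5 + 5 + 4.5 = 30 weeks.
By Gamma–Poisson conjugacy, the posterior is Gamma(α + Σx, β + Σt) = Gamma(23 + 201, 2 + 30) = Gamma(224, 32).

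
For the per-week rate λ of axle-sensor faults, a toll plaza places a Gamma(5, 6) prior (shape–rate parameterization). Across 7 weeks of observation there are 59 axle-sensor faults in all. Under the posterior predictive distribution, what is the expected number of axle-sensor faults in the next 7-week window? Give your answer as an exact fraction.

448/13

Total count 59 over total exposure 7 weeks.
Conjugate update: add total count to the shape and total exposure to the rate, giving Gamma(64, 13).
Predictive mean over a 7-week window = T·E[λ|data] = 7·64/13 = 448/13.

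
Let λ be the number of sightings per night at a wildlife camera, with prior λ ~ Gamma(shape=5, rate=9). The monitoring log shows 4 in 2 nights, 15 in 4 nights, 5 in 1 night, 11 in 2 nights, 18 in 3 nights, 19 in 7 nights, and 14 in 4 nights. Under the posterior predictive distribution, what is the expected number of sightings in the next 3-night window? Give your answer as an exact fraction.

Total count: 4 + 15 + 5 + 11 + 18 + 19 + 14 = 86.
Total exposure: 2 + 4 + 1 + 2 + 3 + 7 + 4 = 23 nights.
The Gamma prior is conjugate for the Poisson rate, so λ | data ~ Gamma(5+86, 9+23) = Gamma(91, 32).
Predictive mean over a 3-night window = T·E[λ|data] = 3·91/32 = 273/32.

273/32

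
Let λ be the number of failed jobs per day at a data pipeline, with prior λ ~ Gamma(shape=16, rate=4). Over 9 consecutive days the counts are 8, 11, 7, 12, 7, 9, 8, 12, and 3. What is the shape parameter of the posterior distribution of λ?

Total count: 8 + 11 + 7 + 12 + 7 + 9 + 8 + 12 + 3 = 77.
Total exposure: 9 days.
The Gamma prior is conjugate for the Poisson rate, so λ | data ~ Gamma(16+77, 4+9) = Gamma(93, 13).

93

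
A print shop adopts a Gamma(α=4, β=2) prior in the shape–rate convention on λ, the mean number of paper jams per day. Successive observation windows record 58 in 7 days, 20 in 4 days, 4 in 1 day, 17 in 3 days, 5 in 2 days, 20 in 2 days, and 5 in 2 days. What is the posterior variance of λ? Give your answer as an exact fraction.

133/529

Total count: 58 + 20 + 4 + 17 + 5 + 20 + 5 = 129.
Total exposure: 7 + 4 + 1 + 3 + 2 + 2 + 2 = 21 days.
The Gamma prior is conjugate for the Poisson rate, so λ | data ~ Gamma(4+129, 2+21) = Gamma(133, 23).
Posterior variance = α'/β'² = 133/529.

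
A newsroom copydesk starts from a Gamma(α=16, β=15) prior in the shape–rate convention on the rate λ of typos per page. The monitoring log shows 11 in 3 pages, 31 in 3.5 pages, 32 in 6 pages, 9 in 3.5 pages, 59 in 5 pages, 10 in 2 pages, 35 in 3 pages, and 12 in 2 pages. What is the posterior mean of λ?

5

Total count: 11 + 31 + 32 + 9 + 59 + 10 + 35 + 12 = 199.
Total exposure: 3 + 3.5 + 6 + 3.5 + 5 + 2 + 3 + 2 = 28 pages.
Posterior: α' = 16 + 199 = 215, β' = 15 + 28 = 43.
Posterior mean = α'/β' = 215/43 = 5.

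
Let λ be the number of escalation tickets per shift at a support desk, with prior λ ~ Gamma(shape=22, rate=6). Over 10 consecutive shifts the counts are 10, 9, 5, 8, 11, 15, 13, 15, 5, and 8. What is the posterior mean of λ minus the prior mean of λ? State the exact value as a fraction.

187/48

Total count: 10 + 9 + 5 + 8 + 11 + 15 + 13 + 15 + 5 + 8 = 99.
Total exposure: 10 shifts.
The Gamma prior is conjugate for the Poisson rate, so λ | data ~ Gamma(22+99, 6+10) = Gamma(121, 16).
Posterior mean = 121/16 = 121/16; prior mean = 22/6 = 11/3. Difference = 121/16 − 11/3 = 187/48.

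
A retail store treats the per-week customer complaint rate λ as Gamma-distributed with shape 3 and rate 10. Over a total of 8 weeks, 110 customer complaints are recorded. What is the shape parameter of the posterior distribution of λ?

113

Total count 110 over total exposure 8 weeks.
Gamma(α, β) with Poisson data over total exposure Σt gives posterior Gamma(α+Σx, β+Σt) = Gamma(113, 18).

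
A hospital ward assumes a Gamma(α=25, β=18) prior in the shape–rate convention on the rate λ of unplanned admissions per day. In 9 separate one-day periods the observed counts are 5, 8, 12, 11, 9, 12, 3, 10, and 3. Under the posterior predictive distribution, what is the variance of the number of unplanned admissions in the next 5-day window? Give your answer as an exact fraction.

15680/729

Total count: 5 + 8 + 12 + 11 + 9 + 12 + 3 + 10 + 3 = 73.
Total exposure: 9 days.
Conjugate update: add total count to the shape and total exposure to the rate, giving Gamma(98, 27).
The posterior predictive for a window of length T is Negative Binomial with variance T·α'·(β'+T)/β'² = 5·98·32/729 = 15680/729.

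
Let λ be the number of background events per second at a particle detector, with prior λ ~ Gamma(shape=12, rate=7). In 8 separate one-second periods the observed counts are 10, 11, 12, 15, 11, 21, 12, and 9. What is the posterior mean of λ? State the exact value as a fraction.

113/15

Total count: 10 + 11 + 12 + 15 + 11 + 21 + 12 + 9 = 101.
Total exposure: 8 seconds.
Conjugate update: add total count to the shape and total exposure to the rate, giving Gamma(113, 15).
Posterior mean = α'/β' = 113/15.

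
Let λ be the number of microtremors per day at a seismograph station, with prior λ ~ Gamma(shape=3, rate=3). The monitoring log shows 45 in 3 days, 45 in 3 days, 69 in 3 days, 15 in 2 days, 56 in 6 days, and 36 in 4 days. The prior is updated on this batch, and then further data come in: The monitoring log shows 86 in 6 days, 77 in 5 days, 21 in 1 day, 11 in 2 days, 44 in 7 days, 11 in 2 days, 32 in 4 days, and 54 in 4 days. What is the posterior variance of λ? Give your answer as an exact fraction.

Total count: 45 + 45 + 69 + 15 + 56 + 36 = 266.
Total exposure: 3 + 3 + 3 + 2 + 6 + 4 = 21 days.
After the first batch: Gamma(3 + 266, 3 + 21) = Gamma(269, 24).
Total count: 86 + 77 + 21 + 11 + 44 + 11 + 32 + 54 = 336.
Total exposure: 6 + 5 + 1 + 2 + 7 + 2 + 4 + 4 = 31 days.
After the second batch: Gamma(269 + 336, 24 + 31) = Gamma(605, 55).
Posterior variance = α'/β'² = 605/3025 = 1/5.

1/5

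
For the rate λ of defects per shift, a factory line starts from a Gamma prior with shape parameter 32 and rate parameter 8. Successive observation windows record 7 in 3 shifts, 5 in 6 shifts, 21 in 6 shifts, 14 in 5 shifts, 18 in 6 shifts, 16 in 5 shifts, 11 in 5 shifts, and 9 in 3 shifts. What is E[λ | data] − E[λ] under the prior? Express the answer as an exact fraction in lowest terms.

Total count: 7 + 5 + 21 + 14 + 18 + 16 + 11 + 9 = 101.
Total exposure: 3 + 6 + 6 + 5 + 6 + 5 + 5 + 3 = 39 shifts.
By Gamma–Poisson conjugacy, the posterior is Gamma(α + Σx, β + Σt) = Gamma(32 + 101, 8 + 39) = Gamma(133, 47).
Posterior mean = 133/47 = 133/47; prior mean = 32/8 = 4. Difference = 133/47 − 4 = -55/47.

-55/47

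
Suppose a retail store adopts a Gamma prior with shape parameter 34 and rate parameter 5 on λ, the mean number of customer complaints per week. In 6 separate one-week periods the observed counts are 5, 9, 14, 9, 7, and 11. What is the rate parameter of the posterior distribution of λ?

Total count: 5 + 9 + 14 + 9 + 7 + 11 = 55.
Total exposure: 6 weeks.
The Gamma prior is conjugate for the Poisson rate, so λ | data ~ Gamma(34+55, 5+6) = Gamma(89, 11).

11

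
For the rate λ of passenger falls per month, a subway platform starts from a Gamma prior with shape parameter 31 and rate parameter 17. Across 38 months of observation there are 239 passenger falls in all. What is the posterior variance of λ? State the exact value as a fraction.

54/605

Total count 239 over total exposure 38 months.
Conjugate update: add total count to the shape and total exposure to the rate, giving Gamma(270, 55).
Posterior variance = α'/β'² = 270/3025 = 54/605.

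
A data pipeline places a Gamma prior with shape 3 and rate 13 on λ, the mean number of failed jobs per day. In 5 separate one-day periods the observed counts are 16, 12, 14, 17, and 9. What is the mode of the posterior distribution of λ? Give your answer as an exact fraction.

Total count: 16 + 12 + 14 + 17 + 9 = 68.
Total exposure: 5 days.
The Gamma prior is conjugate for the Poisson rate, so λ | data ~ Gamma(3+68, 13+5) = Gamma(71, 18).
Posterior mode = (α'−1)/β' = 70/18 = 35/9.

35/9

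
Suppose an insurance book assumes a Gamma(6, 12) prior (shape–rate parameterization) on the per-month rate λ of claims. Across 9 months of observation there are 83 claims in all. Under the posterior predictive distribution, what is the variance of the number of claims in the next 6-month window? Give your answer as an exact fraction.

Total count 83 over total exposure 9 months.
Posterior: α' = 6 + 83 = 89, β' = 12 + 9 = 21.
The posterior predictive for a window of length T is Negative Binomial with variance T·α'·(β'+T)/β'² = 6·89·27/441 = 1602/49.

1602/49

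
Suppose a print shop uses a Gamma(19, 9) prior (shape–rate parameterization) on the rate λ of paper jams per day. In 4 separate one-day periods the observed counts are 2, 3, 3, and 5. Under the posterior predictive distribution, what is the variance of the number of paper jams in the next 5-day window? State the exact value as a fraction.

2880/169

Total count: 2 + 3 + 3 + 5 = 13.
Total exposure: 4 days.
Conjugate update: add total count to the shape and total exposure to the rate, giving Gamma(32, 13).
The posterior predictive for a window of length T is Negative Binomial with variance T·α'·(β'+T)/β'² = 5·32·18/169 = 2880/169.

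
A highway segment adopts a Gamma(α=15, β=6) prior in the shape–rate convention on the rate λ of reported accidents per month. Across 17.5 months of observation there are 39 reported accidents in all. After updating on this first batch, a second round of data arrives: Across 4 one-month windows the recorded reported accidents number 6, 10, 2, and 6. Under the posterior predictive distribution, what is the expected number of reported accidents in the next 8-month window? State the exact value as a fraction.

Total count 39 over total exposure 17.5 months.
After the first batch: Gamma(15 + 39, 6 + 17.5) = Gamma(54, 47/2).
Total count: 6 + 10 + 2 + 6 = 24.
Total exposure: 4 months.
After the second batch: Gamma(54 + 24, 47/2 + 4) = Gamma(78, 55/2).
Predictive mean over an 8-month window = T·E[λ|data] = 8·78/(55/2) = 1248/55.

1248/55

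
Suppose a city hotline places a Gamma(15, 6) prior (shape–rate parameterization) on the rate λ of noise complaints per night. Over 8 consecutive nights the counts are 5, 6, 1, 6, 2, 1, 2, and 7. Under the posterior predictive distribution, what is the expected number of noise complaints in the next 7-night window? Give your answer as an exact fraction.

Total count: 5 + 6 + 1 + 6 + 2 + 1 + 2 + 7 = 30.
Total exposure: 8 nights.
Conjugate update: add total count to the shape and total exposure to the rate, giving Gamma(45, 14).
Predictive mean over a 7-night window = T·E[λ|data] = 7·45/14 = 45/2.

45/2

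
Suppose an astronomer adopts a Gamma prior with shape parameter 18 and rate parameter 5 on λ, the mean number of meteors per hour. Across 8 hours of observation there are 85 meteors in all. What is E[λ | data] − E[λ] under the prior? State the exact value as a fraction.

281/65

Total count 85 over total exposure 8 hours.
Gamma(α, β) with Poisson data over total exposure Σt gives posterior Gamma(α+Σx, β+Σt) = Gamma(103, 13).
Posterior mean = 103/13 = 103/13; prior mean = 18/5 = 18/5. Difference = 103/13 − 18/5 = 281/65.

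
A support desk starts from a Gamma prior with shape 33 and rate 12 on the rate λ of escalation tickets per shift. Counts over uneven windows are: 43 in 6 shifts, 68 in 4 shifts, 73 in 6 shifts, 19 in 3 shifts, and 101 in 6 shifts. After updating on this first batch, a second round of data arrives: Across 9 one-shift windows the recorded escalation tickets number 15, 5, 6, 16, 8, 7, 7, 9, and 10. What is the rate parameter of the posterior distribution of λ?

46

Total count: 43 + 68 + 73 + 19 + 101 = 304.
Total exposure: 6 + 4 + 6 + 3 + 6 = 25 shifts.
After the first batch: Gamma(33 + 304, 12 + 25) = Gamma(337, 37).
Total count: 15 + 5 + 6 + 16 + 8 + 7 + 7 + 9 + 10 = 83.
Total exposure: 9 shifts.
After the second batch: Gamma(337 + 83, 37 + 9) = Gamma(420, 46).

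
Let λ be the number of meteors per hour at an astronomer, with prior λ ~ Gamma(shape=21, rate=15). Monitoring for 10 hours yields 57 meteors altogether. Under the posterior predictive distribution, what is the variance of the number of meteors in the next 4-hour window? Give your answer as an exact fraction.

9048/625

Total count 57 over total exposure 10 hours.
The Gamma prior is conjugate for the Poisson rate, so λ | data ~ Gamma(21+57, 15+10) = Gamma(78, 25).
The posterior predictive for a window of length T is Negative Binomial with variance T·α'·(β'+T)/β'² = 4·78·29/625 = 9048/625.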